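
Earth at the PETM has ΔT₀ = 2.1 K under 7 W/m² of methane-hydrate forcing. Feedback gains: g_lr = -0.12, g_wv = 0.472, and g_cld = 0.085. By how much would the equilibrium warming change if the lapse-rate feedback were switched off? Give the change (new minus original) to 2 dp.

Original: g = 0.437, ΔT = 2.1/(1−0.437) = 3.7300 K.
Without lapse-rate: g' = 0.557, ΔT' = 2.1/(1−0.557) = 4.7404 K.
Change = 4.7404 − 3.7300 = 1.01 K.

1.01 K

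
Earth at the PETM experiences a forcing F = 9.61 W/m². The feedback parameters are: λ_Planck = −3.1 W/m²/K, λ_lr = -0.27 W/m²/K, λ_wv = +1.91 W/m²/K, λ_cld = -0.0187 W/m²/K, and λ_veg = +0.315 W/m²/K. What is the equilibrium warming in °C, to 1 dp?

Net feedback parameter λ = (−3.1) + (-0.27) + (+1.91) + (-0.0187) + (+0.315) = -1.1637 W/m²/K.
ΔT = −F/λ = −9.61/(-1.1637) = 8.3 °C.

8.3 °C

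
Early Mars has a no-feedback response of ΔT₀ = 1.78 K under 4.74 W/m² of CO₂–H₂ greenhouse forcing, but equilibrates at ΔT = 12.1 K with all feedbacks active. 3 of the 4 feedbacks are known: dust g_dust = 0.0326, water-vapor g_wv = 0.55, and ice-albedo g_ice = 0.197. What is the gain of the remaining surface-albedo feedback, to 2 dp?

0.07

Amplification A = ΔT/ΔT₀ = 12.1/1.78 = 6.798.
Total gain g = 1 − 1/A = 1 − 1/6.798 = 0.8529.
Known gains sum to 0.0326 + 0.55 + 0.197 = 0.7796.
g_alb = 0.8529 − 0.7796 = 0.07.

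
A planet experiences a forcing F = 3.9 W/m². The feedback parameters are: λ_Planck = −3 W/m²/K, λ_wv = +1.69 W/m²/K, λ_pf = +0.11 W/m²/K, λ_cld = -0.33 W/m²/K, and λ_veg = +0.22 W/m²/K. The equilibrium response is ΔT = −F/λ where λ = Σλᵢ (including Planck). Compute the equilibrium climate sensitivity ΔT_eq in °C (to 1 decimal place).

3.0 °C

Net feedback parameter λ = (−3) + (+1.69) + (+0.11) + (-0.33) + (+0.22) = -1.31 W/m²/K.
ΔT = −F/λ = −3.9/(-1.31) = 3.0 °C.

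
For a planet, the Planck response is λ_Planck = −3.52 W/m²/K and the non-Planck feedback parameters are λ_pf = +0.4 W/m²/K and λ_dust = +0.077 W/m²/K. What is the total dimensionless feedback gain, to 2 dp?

Convert to gains: g_pf = 0.4/3.52 = 0.1136; g_dust = 0.077/3.52 = 0.02187.
Total gain g = 0.13547.

0.14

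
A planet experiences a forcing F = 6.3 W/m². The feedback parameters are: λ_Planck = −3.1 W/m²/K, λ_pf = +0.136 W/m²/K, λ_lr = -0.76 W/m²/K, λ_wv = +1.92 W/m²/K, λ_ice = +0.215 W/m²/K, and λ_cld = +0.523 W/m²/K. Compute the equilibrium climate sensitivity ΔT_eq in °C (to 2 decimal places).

5.91 °C

Net feedback parameter λ = (−3.1) + (+0.136) + (-0.76) + (+1.92) + (+0.215) + (+0.523) = -1.066 W/m²/K.
ΔT = −F/λ = −6.3/(-1.066) = 5.91 °C.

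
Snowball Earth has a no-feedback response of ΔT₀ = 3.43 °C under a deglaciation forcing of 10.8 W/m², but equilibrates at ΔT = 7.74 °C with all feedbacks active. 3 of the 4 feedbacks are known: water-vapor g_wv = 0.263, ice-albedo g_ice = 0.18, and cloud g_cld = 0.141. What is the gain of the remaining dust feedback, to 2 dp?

Amplification A = ΔT/ΔT₀ = 7.74/3.43 = 2.257.
Total gain g = 1 − 1/A = 1 − 1/2.257 = 0.5569.
Known gains sum to 0.263 + 0.18 + 0.141 = 0.584.
g_dust = 0.5569 − 0.584 = -0.03.

-0.03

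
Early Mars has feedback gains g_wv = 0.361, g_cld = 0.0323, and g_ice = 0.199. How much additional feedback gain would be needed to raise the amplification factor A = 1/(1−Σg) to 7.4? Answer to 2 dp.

0.27

Current total gain = 0.5923.
Target gain for A = 7.4: g* = 1 − 1/7.4 = 0.8649.
Additional gain needed = 0.8649 − 0.5923 = 0.27.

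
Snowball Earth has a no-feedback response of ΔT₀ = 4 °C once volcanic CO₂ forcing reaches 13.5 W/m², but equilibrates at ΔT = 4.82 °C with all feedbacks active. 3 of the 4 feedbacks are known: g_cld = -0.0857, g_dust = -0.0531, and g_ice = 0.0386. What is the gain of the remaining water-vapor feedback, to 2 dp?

0.27

Amplification A = ΔT/ΔT₀ = 4.82/4 = 1.205.
Total gain g = 1 − 1/A = 1 − 1/1.205 = 0.1701.
Known gains sum to -0.0857 − 0.0531 + 0.0386 = -0.1002.
g_wv = 0.1701 + 0.1002 = 0.27.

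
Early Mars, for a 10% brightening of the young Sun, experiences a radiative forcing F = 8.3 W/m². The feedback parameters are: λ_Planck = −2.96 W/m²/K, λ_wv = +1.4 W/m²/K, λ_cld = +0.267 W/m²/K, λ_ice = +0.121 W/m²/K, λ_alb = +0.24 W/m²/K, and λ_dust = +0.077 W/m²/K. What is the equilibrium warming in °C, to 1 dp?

Net feedback parameter λ = (−2.96) + (+1.4) + (+0.267) + (+0.121) + (+0.24) + (+0.077) = -0.855 W/m²/K.
ΔT = −F/λ = −8.3/(-0.855) = 9.7 °C.

9.7 °C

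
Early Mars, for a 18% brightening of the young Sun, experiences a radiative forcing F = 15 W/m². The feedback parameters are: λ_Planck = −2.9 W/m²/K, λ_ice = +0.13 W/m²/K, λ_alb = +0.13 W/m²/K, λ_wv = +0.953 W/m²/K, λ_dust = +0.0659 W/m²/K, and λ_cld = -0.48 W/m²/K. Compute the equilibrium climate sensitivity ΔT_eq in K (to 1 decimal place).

Net feedback parameter λ = (−2.9) + (+0.13) + (+0.13) + (+0.953) + (+0.0659) + (-0.48) = -2.1011 W/m²/K.
ΔT = −F/λ = −15/(-2.1011) = 7.1 K.

7.1 K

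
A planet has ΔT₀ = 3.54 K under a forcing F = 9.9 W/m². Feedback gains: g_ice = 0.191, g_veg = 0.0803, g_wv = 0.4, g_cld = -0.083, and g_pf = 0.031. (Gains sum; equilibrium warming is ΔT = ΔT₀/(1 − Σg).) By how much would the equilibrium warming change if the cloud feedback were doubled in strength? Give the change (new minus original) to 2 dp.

-1.66 K

Original: g = 0.6193, ΔT = 3.54/(1−0.6193) = 9.2987 K.
With doubled cloud: g' = 0.5363, ΔT' = 3.54/(1−0.5363) = 7.6342 K.
Change = 7.6342 − 9.2987 = -1.66 K.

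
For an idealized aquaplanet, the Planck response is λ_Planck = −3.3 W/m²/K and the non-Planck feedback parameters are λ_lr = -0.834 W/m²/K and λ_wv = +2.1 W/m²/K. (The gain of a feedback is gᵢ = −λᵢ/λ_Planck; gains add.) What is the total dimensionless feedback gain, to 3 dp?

0.384

Convert to gains: g_lr = -0.834/3.3 = -0.2527; g_wv = 2.1/3.3 = 0.6364.
Total gain g = 0.3837.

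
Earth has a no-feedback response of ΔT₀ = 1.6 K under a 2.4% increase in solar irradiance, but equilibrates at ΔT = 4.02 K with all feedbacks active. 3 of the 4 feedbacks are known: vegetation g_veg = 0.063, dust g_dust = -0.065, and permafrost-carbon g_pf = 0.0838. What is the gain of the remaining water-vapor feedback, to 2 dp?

0.52

Amplification A = ΔT/ΔT₀ = 4.02/1.6 = 2.512.
Total gain g = 1 − 1/A = 1 − 1/2.512 = 0.6019.
Known gains sum to 0.063 − 0.065 + 0.0838 = 0.0818.
g_wv = 0.6019 − 0.0818 = 0.52.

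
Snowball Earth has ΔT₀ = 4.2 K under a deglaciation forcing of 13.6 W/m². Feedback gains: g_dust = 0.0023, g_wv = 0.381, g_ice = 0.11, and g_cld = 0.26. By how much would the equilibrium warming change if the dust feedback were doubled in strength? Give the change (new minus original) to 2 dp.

0.16 K

Original: g = 0.7533, ΔT = 4.2/(1−0.7533) = 17.0247 K.
With doubled dust: g' = 0.7556, ΔT' = 4.2/(1−0.7556) = 17.1849 K.
Change = 17.1849 − 17.0247 = 0.16 K.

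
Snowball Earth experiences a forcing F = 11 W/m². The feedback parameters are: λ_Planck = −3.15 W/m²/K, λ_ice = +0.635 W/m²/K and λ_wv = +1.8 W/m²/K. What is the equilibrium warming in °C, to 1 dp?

15.4 °C

Net feedback parameter λ = (−3.15) + (+0.635) + (+1.8) = -0.715 W/m²/K.
ΔT = −F/λ = −11/(-0.715) = 15.4 °C.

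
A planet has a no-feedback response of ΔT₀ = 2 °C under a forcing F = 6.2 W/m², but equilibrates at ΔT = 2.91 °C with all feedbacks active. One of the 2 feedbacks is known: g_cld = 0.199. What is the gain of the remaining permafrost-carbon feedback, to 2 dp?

Amplification A = ΔT/ΔT₀ = 2.91/2 = 1.455.
Total gain g = 1 − 1/A = 1 − 1/1.455 = 0.3127.
The known gain is 0.199.
g_pf = 0.3127 − 0.199 = 0.11.

0.11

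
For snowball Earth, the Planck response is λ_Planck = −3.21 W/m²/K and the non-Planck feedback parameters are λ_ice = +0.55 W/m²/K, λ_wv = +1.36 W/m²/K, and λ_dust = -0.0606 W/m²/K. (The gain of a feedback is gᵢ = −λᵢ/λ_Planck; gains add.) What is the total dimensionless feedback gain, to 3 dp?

0.576

Convert to gains: g_ice = 0.55/3.21 = 0.1713; g_wv = 1.36/3.21 = 0.4237; g_dust = -0.0606/3.21 = -0.01888.
Total gain g = 0.57612.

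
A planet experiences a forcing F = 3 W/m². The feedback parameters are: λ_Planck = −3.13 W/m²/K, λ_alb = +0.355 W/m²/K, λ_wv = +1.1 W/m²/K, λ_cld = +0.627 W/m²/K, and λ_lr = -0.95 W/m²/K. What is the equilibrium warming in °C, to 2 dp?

Net feedback parameter λ = (−3.13) + (+0.355) + (+1.1) + (+0.627) + (-0.95) = -1.998 W/m²/K.
ΔT = −F/λ = −3/(-1.998) = 1.50 °C.

1.50 °C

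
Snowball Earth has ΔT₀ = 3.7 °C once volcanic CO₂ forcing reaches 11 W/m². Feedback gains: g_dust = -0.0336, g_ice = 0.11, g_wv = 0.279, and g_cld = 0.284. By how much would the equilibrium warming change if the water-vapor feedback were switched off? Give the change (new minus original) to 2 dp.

Original: g = 0.6394, ΔT = 3.7/(1−0.6394) = 10.2607 °C.
Without water-vapor: g' = 0.3604, ΔT' = 3.7/(1−0.3604) = 5.7849 °C.
Change = 5.7849 − 10.2607 = -4.48 °C.

-4.48 °C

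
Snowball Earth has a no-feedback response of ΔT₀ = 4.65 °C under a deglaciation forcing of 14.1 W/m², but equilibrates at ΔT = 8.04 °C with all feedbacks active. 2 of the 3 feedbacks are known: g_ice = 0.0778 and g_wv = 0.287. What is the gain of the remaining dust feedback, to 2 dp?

Amplification A = ΔT/ΔT₀ = 8.04/4.65 = 1.729.
Total gain g = 1 − 1/A = 1 − 1/1.729 = 0.4216.
Known gains sum to 0.0778 + 0.287 = 0.3648.
g_dust = 0.4216 − 0.3648 = 0.06.

0.06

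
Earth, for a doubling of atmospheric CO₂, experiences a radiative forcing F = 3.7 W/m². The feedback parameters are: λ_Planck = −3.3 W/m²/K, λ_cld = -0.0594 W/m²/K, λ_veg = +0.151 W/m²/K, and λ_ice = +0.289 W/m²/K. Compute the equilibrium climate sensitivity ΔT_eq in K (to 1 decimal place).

1.3 K

Net feedback parameter λ = (−3.3) + (-0.0594) + (+0.151) + (+0.289) = -2.9194 W/m²/K.
ΔT = −F/λ = −3.7/(-2.9194) = 1.3 K.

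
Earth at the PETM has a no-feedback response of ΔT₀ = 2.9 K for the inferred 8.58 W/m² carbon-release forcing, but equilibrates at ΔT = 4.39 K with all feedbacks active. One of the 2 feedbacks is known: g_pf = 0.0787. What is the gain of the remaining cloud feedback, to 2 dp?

0.26

Amplification A = ΔT/ΔT₀ = 4.39/2.9 = 1.514.
Total gain g = 1 − 1/A = 1 − 1/1.514 = 0.3395.
The known gain is 0.0787.
g_cld = 0.3395 − 0.0787 = 0.26.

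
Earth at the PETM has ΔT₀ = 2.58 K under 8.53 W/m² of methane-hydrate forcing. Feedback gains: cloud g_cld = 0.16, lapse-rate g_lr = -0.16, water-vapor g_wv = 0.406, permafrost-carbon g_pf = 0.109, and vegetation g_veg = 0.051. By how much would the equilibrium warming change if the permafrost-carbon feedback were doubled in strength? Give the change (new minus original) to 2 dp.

1.99 K

Original: g = 0.566, ΔT = 2.58/(1−0.566) = 5.9447 K.
With doubled permafrost-carbon: g' = 0.675, ΔT' = 2.58/(1−0.675) = 7.9385 K.
Change = 7.9385 − 5.9447 = 1.99 K.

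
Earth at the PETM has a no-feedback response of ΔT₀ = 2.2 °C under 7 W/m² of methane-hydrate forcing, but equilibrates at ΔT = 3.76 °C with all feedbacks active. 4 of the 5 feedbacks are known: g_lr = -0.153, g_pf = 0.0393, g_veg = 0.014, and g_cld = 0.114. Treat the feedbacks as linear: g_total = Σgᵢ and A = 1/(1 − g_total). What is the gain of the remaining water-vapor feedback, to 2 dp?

0.40

Amplification A = ΔT/ΔT₀ = 3.76/2.2 = 1.709.
Total gain g = 1 − 1/A = 1 − 1/1.709 = 0.4149.
Known gains sum to -0.153 + 0.0393 + 0.014 + 0.114 = 0.0143.
g_wv = 0.4149 − 0.0143 = 0.40.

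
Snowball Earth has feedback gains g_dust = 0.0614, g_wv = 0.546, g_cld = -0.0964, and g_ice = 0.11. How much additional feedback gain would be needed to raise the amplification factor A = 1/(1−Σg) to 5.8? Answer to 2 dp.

Current total gain = 0.621.
Target gain for A = 5.8: g* = 1 − 1/5.8 = 0.8276.
Additional gain needed = 0.8276 − 0.621 = 0.21.

0.21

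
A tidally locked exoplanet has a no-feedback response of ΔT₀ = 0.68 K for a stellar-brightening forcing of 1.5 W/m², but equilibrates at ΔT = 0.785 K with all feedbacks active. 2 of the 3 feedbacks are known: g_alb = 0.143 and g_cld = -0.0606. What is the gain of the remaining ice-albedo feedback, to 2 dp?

Amplification A = ΔT/ΔT₀ = 0.785/0.68 = 1.154.
Total gain g = 1 − 1/A = 1 − 1/1.154 = 0.1334.
Known gains sum to 0.143 − 0.0606 = 0.0824.
g_ice = 0.1334 − 0.0824 = 0.05.

0.05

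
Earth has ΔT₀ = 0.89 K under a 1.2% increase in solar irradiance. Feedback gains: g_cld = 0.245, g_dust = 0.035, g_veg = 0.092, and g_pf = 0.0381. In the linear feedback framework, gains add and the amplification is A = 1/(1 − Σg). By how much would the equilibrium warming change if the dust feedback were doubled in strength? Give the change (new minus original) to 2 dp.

0.10 K

Original: g = 0.4101, ΔT = 0.89/(1−0.4101) = 1.5087 K.
With doubled dust: g' = 0.4451, ΔT' = 0.89/(1−0.4451) = 1.6039 K.
Change = 1.6039 − 1.5087 = 0.10 K.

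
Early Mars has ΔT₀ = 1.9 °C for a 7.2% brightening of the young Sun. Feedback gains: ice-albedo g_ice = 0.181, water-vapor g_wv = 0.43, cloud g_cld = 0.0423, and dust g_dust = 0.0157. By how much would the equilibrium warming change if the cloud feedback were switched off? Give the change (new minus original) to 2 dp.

-0.65 °C

Original: g = 0.669, ΔT = 1.9/(1−0.669) = 5.7402 °C.
Without cloud: g' = 0.6267, ΔT' = 1.9/(1−0.6267) = 5.0897 °C.
Change = 5.0897 − 5.7402 = -0.65 °C.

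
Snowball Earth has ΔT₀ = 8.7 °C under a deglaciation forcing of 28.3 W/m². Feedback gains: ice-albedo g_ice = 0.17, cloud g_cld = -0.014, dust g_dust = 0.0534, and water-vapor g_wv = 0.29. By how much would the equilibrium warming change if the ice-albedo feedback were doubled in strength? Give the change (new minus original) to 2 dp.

8.94 °C

Original: g = 0.4994, ΔT = 8.7/(1−0.4994) = 17.3791 °C.
With doubled ice-albedo: g' = 0.6694, ΔT' = 8.7/(1−0.6694) = 26.3158 °C.
Change = 26.3158 − 17.3791 = 8.94 °C.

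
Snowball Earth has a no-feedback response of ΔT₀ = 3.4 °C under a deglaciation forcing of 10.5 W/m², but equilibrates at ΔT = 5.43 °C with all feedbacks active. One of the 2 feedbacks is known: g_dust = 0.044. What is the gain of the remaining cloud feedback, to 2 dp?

Amplification A = ΔT/ΔT₀ = 5.43/3.4 = 1.597.
Total gain g = 1 − 1/A = 1 − 1/1.597 = 0.3738.
The known gain is 0.044.
g_cld = 0.3738 − 0.044 = 0.33.

0.33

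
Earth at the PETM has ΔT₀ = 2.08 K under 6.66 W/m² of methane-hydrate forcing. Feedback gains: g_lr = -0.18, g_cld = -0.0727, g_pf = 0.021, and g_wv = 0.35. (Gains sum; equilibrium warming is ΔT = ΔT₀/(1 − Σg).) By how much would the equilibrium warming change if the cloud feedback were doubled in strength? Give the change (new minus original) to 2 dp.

Original: g = 0.1183, ΔT = 2.08/(1−0.1183) = 2.3591 K.
With doubled cloud: g' = 0.0456, ΔT' = 2.08/(1−0.0456) = 2.1794 K.
Change = 2.1794 − 2.3591 = -0.18 K.

-0.18 K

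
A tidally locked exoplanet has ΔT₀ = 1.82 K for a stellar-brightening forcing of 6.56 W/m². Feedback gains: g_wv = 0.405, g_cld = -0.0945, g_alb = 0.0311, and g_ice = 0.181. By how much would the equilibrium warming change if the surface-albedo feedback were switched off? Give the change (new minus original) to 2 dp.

-0.23 K

Original: g = 0.5226, ΔT = 1.82/(1−0.5226) = 3.8123 K.
Without surface-albedo: g' = 0.4915, ΔT' = 1.82/(1−0.4915) = 3.5792 K.
Change = 3.5792 − 3.8123 = -0.23 K.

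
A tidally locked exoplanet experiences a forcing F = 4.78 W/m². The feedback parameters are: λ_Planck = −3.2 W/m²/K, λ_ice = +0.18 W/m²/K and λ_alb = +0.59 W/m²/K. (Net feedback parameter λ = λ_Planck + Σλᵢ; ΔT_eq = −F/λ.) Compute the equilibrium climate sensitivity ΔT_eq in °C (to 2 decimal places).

Net feedback parameter λ = (−3.2) + (+0.18) + (+0.59) = -2.43 W/m²/K.
ΔT = −F/λ = −4.78/(-2.43) = 1.97 °C.

1.97 °C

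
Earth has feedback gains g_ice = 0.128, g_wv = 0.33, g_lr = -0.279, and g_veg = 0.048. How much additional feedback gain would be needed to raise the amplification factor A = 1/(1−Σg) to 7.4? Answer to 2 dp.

0.64

Current total gain = 0.227.
Target gain for A = 7.4: g* = 1 − 1/7.4 = 0.8649.
Additional gain needed = 0.8649 − 0.227 = 0.64.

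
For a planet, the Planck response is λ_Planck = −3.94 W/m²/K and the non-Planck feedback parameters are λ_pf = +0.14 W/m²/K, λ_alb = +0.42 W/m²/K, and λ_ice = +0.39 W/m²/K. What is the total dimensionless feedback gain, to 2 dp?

0.24

Convert to gains: g_pf = 0.14/3.94 = 0.03553; g_alb = 0.42/3.94 = 0.1066; g_ice = 0.39/3.94 = 0.09898.
Total gain g = 0.24111.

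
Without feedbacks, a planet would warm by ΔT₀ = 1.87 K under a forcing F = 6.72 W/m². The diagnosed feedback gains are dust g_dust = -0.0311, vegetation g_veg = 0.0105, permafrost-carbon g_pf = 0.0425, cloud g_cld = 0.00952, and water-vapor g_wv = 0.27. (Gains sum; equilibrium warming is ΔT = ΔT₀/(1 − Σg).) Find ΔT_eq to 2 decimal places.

2.68 K

Total gain g = -0.0311 + 0.0105 + 0.0425 + 0.00952 + 0.27 = 0.30142.
Amplification A = 1/(1 − 0.30142) = 1.431.
ΔT = 1.87 × 1.431 = 2.68 K.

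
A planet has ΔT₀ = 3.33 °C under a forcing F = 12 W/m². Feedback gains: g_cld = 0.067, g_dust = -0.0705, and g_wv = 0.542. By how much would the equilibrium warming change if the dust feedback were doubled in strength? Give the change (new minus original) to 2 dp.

-0.96 °C

Original: g = 0.5385, ΔT = 3.33/(1−0.5385) = 7.2156 °C.
With doubled dust: g' = 0.468, ΔT' = 3.33/(1−0.468) = 6.2594 °C.
Change = 6.2594 − 7.2156 = -0.96 °C.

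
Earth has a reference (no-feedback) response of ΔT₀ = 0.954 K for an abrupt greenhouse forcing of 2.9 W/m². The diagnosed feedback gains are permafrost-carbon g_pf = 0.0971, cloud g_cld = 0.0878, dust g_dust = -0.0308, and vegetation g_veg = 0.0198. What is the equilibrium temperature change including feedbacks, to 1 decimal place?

Total gain g = 0.0971 + 0.0878 − 0.0308 + 0.0198 = 0.1739.
Amplification A = 1/(1 − 0.1739) = 1.211.
ΔT = 0.954 × 1.211 = 1.2 K.

1.2 K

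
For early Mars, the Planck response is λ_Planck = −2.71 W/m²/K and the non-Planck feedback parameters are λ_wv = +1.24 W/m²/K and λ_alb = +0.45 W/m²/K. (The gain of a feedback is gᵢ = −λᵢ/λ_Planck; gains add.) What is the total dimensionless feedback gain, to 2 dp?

Convert to gains: g_wv = 1.24/2.71 = 0.4576; g_alb = 0.45/2.71 = 0.1661.
Total gain g = 0.6237.

0.62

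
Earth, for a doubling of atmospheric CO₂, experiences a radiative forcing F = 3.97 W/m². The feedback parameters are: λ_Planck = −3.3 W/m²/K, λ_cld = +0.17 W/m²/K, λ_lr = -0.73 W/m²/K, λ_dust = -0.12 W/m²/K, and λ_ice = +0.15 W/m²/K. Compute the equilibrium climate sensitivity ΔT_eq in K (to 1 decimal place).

Net feedback parameter λ = (−3.3) + (+0.17) + (-0.73) + (-0.12) + (+0.15) = -3.83 W/m²/K.
ΔT = −F/λ = −3.97/(-3.83) = 1.0 K.

1.0 K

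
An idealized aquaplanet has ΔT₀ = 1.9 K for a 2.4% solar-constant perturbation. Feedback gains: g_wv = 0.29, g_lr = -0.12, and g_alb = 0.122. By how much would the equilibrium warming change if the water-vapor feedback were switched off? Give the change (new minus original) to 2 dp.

Original: g = 0.292, ΔT = 1.9/(1−0.292) = 2.6836 K.
Without water-vapor: g' = 0.002, ΔT' = 1.9/(1−0.002) = 1.9038 K.
Change = 1.9038 − 2.6836 = -0.78 K.

-0.78 K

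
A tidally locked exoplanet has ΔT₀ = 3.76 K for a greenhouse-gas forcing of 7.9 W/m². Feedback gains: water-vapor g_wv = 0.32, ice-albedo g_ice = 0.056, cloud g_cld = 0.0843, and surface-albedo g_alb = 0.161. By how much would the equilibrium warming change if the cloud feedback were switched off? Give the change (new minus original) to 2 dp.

Original: g = 0.6213, ΔT = 3.76/(1−0.6213) = 9.9287 K.
Without cloud: g' = 0.537, ΔT' = 3.76/(1−0.537) = 8.1210 K.
Change = 8.1210 − 9.9287 = -1.81 K.

-1.81 K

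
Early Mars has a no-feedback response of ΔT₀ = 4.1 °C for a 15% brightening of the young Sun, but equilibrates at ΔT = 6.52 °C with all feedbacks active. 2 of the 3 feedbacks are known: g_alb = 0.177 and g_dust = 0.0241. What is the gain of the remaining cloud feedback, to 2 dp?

0.17

Amplification A = ΔT/ΔT₀ = 6.52/4.1 = 1.59.
Total gain g = 1 − 1/A = 1 − 1/1.59 = 0.3711.
Known gains sum to 0.177 + 0.0241 = 0.2011.
g_cld = 0.3711 − 0.2011 = 0.17.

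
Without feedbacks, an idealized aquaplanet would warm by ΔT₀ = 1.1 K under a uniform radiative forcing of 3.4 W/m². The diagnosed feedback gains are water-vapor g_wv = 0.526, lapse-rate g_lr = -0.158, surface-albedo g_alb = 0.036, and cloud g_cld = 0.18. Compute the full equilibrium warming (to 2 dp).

2.64 K

Total gain g = 0.526 − 0.158 + 0.036 + 0.18 = 0.584.
Amplification A = 1/(1 − 0.584) = 2.404.
ΔT = 1.1 × 2.404 = 2.64 K.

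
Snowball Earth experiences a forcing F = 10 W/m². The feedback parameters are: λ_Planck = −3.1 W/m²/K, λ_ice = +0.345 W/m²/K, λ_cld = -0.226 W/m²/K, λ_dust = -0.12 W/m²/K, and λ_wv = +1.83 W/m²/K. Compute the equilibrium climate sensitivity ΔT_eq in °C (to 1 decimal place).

Net feedback parameter λ = (−3.1) + (+0.345) + (-0.226) + (-0.12) + (+1.83) = -1.271 W/m²/K.
ΔT = −F/λ = −10/(-1.271) = 7.9 °C.

7.9 °C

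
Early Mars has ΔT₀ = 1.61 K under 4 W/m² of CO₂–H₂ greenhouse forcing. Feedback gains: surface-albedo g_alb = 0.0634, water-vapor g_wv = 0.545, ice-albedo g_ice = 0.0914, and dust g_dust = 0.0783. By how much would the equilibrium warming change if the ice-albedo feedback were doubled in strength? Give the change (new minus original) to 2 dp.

5.08 K

Original: g = 0.7781, ΔT = 1.61/(1−0.7781) = 7.2555 K.
With doubled ice-albedo: g' = 0.8695, ΔT' = 1.61/(1−0.8695) = 12.3372 K.
Change = 12.3372 − 7.2555 = 5.08 K.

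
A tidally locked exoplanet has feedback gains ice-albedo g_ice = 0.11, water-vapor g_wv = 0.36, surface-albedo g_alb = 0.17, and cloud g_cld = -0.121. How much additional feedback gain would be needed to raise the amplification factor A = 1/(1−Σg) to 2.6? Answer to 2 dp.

Current total gain = 0.519.
Target gain for A = 2.6: g* = 1 − 1/2.6 = 0.6154.
Additional gain needed = 0.6154 − 0.519 = 0.10.

0.10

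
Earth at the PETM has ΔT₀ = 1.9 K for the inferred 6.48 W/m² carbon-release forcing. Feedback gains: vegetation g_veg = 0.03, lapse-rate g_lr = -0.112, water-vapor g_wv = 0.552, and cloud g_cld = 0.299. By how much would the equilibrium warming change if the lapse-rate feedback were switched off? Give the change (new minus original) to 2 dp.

7.74 K

Original: g = 0.769, ΔT = 1.9/(1−0.769) = 8.2251 K.
Without lapse-rate: g' = 0.881, ΔT' = 1.9/(1−0.881) = 15.9664 K.
Change = 15.9664 − 8.2251 = 7.74 K.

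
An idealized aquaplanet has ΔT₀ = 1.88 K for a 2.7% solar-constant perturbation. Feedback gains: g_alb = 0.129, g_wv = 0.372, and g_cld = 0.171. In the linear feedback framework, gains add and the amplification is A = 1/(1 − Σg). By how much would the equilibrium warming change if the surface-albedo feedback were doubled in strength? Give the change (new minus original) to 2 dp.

Original: g = 0.672, ΔT = 1.88/(1−0.672) = 5.7317 K.
With doubled surface-albedo: g' = 0.801, ΔT' = 1.88/(1−0.801) = 9.4472 K.
Change = 9.4472 − 5.7317 = 3.72 K.

3.72 K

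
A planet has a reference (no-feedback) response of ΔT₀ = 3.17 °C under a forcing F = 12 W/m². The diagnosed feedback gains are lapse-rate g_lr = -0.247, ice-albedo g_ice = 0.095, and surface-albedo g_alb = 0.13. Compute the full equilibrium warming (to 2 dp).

Total gain g = -0.247 + 0.095 + 0.13 = -0.022.
Amplification A = 1/(1 + 0.022) = 0.9785.
ΔT = 3.17 × 0.9785 = 3.10 °C.

3.10 °C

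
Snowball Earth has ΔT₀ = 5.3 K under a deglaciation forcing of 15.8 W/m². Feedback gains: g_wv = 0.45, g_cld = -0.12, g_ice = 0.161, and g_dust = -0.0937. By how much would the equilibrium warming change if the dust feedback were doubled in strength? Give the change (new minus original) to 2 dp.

Original: g = 0.3973, ΔT = 5.3/(1−0.3973) = 8.7938 K.
With doubled dust: g' = 0.3036, ΔT' = 5.3/(1−0.3036) = 7.6106 K.
Change = 7.6106 − 8.7938 = -1.18 K.

-1.18 K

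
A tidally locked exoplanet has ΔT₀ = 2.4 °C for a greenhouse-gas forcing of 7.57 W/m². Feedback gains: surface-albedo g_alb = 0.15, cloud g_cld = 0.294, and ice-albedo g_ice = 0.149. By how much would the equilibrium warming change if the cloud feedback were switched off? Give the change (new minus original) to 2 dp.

Original: g = 0.593, ΔT = 2.4/(1−0.593) = 5.8968 °C.
Without cloud: g' = 0.299, ΔT' = 2.4/(1−0.299) = 3.4237 °C.
Change = 3.4237 − 5.8968 = -2.47 °C.

-2.47 °C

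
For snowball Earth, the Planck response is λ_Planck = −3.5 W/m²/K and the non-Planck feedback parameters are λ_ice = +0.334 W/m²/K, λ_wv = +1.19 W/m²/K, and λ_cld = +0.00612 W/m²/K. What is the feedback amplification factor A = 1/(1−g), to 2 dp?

1.78

Convert to gains: g_ice = 0.334/3.5 = 0.09543; g_wv = 1.19/3.5 = 0.34; g_cld = 0.00612/3.5 = 0.001749.
Total gain g = 0.437179.
A = 1/(1 − 0.437179) = 1.78.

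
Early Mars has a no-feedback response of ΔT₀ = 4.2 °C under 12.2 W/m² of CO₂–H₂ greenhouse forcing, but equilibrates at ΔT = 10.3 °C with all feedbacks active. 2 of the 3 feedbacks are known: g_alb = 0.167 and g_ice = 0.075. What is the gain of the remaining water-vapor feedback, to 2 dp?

0.35

Amplification A = ΔT/ΔT₀ = 10.3/4.2 = 2.452.
Total gain g = 1 − 1/A = 1 − 1/2.452 = 0.5922.
Known gains sum to 0.167 + 0.075 = 0.242.
g_wv = 0.5922 − 0.242 = 0.35.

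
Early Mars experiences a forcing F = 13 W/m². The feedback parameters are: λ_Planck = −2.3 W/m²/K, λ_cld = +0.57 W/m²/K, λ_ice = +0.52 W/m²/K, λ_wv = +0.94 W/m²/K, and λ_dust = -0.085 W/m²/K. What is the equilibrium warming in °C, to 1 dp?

Net feedback parameter λ = (−2.3) + (+0.57) + (+0.52) + (+0.94) + (-0.085) = -0.355 W/m²/K.
ΔT = −F/λ = −13/(-0.355) = 36.6 °C.

36.6 °C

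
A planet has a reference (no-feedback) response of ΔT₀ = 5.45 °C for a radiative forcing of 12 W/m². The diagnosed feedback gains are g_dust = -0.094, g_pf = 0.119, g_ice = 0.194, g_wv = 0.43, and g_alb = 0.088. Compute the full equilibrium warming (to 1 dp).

Total gain g = -0.094 + 0.119 + 0.194 + 0.43 + 0.088 = 0.737.
Amplification A = 1/(1 − 0.737) = 3.802.
ΔT = 5.45 × 3.802 = 20.7 °C.

20.7 °C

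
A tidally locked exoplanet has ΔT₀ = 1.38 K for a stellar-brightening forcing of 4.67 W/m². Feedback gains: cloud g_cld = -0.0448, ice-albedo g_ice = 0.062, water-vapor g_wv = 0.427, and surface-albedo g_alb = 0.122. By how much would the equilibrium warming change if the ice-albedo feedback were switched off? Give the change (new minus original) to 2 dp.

-0.40 K

Original: g = 0.5662, ΔT = 1.38/(1−0.5662) = 3.1812 K.
Without ice-albedo: g' = 0.5042, ΔT' = 1.38/(1−0.5042) = 2.7834 K.
Change = 2.7834 − 3.1812 = -0.40 K.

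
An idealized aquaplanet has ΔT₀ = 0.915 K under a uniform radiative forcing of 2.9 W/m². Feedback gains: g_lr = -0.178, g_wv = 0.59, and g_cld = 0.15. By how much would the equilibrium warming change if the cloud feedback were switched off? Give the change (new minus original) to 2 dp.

Original: g = 0.562, ΔT = 0.915/(1−0.562) = 2.0890 K.
Without cloud: g' = 0.412, ΔT' = 0.915/(1−0.412) = 1.5561 K.
Change = 1.5561 − 2.0890 = -0.53 K.

-0.53 K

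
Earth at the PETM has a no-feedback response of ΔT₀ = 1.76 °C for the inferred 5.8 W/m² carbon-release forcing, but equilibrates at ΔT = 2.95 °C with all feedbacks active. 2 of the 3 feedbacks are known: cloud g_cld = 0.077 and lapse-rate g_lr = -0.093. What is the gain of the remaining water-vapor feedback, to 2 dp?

Amplification A = ΔT/ΔT₀ = 2.95/1.76 = 1.676.
Total gain g = 1 − 1/A = 1 − 1/1.676 = 0.4033.
Known gains sum to 0.077 − 0.093 = -0.016.
g_wv = 0.4033 + 0.016 = 0.42.

0.42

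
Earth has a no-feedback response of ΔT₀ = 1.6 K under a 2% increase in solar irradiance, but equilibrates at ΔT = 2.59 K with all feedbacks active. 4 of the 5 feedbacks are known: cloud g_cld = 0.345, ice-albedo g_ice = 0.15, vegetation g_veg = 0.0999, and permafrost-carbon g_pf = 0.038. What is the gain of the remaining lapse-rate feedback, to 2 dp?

-0.25

Amplification A = ΔT/ΔT₀ = 2.59/1.6 = 1.619.
Total gain g = 1 − 1/A = 1 − 1/1.619 = 0.3823.
Known gains sum to 0.345 + 0.15 + 0.0999 + 0.038 = 0.6329.
g_lr = 0.3823 − 0.6329 = -0.25.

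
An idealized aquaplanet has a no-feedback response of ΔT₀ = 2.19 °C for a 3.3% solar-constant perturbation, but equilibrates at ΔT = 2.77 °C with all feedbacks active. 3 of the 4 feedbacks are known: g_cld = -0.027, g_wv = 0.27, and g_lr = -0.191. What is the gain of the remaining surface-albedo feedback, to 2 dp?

0.16

Amplification A = ΔT/ΔT₀ = 2.77/2.19 = 1.265.
Total gain g = 1 − 1/A = 1 − 1/1.265 = 0.2095.
Known gains sum to -0.027 + 0.27 − 0.191 = 0.052.
g_alb = 0.2095 − 0.052 = 0.16.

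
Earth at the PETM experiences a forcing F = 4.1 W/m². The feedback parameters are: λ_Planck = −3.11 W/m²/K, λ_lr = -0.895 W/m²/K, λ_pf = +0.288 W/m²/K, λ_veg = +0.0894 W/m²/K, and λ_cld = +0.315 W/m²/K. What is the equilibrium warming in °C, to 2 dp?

1.24 °C

Net feedback parameter λ = (−3.11) + (-0.895) + (+0.288) + (+0.0894) + (+0.315) = -3.3126 W/m²/K.
ΔT = −F/λ = −4.1/(-3.3126) = 1.24 °C.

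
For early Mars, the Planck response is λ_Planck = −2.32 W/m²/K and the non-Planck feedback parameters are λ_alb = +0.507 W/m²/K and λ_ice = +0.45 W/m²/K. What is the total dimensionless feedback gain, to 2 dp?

Convert to gains: g_alb = 0.507/2.32 = 0.2185; g_ice = 0.45/2.32 = 0.194.
Total gain g = 0.4125.

0.41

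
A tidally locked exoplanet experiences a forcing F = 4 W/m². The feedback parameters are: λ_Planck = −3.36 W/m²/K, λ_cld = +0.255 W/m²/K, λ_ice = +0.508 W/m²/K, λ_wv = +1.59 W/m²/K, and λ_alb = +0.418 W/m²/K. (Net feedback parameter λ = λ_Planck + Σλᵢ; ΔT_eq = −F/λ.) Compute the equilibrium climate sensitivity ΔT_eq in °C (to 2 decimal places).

Net feedback parameter λ = (−3.36) + (+0.255) + (+0.508) + (+1.59) + (+0.418) = -0.589 W/m²/K.
ΔT = −F/λ = −4/(-0.589) = 6.79 °C.

6.79 °C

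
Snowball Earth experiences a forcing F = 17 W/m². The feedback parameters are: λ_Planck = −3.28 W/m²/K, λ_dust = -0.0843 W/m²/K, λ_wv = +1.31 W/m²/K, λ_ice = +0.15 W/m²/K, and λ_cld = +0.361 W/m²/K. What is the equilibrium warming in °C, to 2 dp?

11.02 °C

Net feedback parameter λ = (−3.28) + (-0.0843) + (+1.31) + (+0.15) + (+0.361) = -1.5433 W/m²/K.
ΔT = −F/λ = −17/(-1.5433) = 11.02 °C.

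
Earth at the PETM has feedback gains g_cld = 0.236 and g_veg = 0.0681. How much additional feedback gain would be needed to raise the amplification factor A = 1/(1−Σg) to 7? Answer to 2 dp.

Current total gain = 0.3041.
Target gain for A = 7: g* = 1 − 1/7 = 0.8571.
Additional gain needed = 0.8571 − 0.3041 = 0.55.

0.55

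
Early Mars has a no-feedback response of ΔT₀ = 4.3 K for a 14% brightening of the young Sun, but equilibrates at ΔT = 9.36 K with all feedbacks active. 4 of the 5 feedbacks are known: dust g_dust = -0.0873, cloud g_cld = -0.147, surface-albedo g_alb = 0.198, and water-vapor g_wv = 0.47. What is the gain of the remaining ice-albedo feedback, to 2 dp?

Amplification A = ΔT/ΔT₀ = 9.36/4.3 = 2.177.
Total gain g = 1 − 1/A = 1 − 1/2.177 = 0.5407.
Known gains sum to -0.0873 − 0.147 + 0.198 + 0.47 = 0.4337.
g_ice = 0.5407 − 0.4337 = 0.11.

0.11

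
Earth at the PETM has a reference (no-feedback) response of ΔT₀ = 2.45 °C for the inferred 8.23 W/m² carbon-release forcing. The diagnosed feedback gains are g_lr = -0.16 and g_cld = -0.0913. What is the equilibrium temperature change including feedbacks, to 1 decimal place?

Total gain g = -0.16 − 0.0913 = -0.2513.
Amplification A = 1/(1 + 0.2513) = 0.7992.
ΔT = 2.45 × 0.7992 = 2.0 °C.

2.0 °C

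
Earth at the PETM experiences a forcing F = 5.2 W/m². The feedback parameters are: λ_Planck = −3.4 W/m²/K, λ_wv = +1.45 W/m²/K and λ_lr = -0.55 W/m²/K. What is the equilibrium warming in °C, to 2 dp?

2.08 °C

Net feedback parameter λ = (−3.4) + (+1.45) + (-0.55) = -2.5 W/m²/K.
ΔT = −F/λ = −5.2/(-2.5) = 2.08 °C.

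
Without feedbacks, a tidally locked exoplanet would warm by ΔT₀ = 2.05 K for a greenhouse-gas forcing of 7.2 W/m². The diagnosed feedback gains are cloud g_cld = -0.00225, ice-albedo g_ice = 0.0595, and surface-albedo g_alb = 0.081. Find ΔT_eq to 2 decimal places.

2.38 K

Total gain g = -0.00225 + 0.0595 + 0.081 = 0.13825.
Amplification A = 1/(1 − 0.13825) = 1.16.
ΔT = 2.05 × 1.16 = 2.38 K.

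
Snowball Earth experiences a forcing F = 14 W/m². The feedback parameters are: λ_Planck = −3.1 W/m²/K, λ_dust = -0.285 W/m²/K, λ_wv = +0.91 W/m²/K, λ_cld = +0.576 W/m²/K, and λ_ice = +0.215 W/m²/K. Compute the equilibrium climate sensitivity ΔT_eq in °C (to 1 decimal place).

8.3 °C

Net feedback parameter λ = (−3.1) + (-0.285) + (+0.91) + (+0.576) + (+0.215) = -1.684 W/m²/K.
ΔT = −F/λ = −14/(-1.684) = 8.3 °C.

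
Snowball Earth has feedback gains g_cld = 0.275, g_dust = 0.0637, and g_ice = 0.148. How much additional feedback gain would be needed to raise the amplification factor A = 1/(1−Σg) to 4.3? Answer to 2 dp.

Current total gain = 0.4867.
Target gain for A = 4.3: g* = 1 − 1/4.3 = 0.7674.
Additional gain needed = 0.7674 − 0.4867 = 0.28.

0.28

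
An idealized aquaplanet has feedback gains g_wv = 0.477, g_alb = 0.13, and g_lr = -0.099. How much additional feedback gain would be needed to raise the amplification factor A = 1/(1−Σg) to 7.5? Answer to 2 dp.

Current total gain = 0.508.
Target gain for A = 7.5: g* = 1 − 1/7.5 = 0.8667.
Additional gain needed = 0.8667 − 0.508 = 0.36.

0.36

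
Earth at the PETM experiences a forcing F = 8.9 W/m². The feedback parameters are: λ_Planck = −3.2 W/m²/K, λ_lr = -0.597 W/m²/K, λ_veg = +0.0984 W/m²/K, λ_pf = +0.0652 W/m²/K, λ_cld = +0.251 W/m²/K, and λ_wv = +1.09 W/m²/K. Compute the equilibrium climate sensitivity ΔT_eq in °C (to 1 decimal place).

3.9 °C

Net feedback parameter λ = (−3.2) + (-0.597) + (+0.0984) + (+0.0652) + (+0.251) + (+1.09) = -2.2924 W/m²/K.
ΔT = −F/λ = −8.9/(-2.2924) = 3.9 °C.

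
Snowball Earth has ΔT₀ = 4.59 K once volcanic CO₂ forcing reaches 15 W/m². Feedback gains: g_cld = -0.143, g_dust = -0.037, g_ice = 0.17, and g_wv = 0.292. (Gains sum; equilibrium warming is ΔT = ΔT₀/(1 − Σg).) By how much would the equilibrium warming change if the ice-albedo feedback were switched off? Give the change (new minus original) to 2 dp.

Original: g = 0.282, ΔT = 4.59/(1−0.282) = 6.3928 K.
Without ice-albedo: g' = 0.112, ΔT' = 4.59/(1−0.112) = 5.1689 K.
Change = 5.1689 − 6.3928 = -1.22 K.

-1.22 K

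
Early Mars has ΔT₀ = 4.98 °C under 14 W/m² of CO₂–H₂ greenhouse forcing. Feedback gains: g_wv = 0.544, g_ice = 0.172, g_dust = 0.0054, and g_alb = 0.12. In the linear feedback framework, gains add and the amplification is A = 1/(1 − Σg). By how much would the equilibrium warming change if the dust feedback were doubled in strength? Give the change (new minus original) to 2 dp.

1.11 °C

Original: g = 0.8414, ΔT = 4.98/(1−0.8414) = 31.3997 °C.
With doubled dust: g' = 0.8468, ΔT' = 4.98/(1−0.8468) = 32.5065 °C.
Change = 32.5065 − 31.3997 = 1.11 °C.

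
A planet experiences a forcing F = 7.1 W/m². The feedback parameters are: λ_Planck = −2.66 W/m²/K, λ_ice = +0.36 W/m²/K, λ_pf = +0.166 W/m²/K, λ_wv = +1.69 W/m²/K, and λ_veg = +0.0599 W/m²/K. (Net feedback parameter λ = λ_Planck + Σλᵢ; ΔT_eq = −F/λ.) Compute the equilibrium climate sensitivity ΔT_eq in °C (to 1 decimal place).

Net feedback parameter λ = (−2.66) + (+0.36) + (+0.166) + (+1.69) + (+0.0599) = -0.3841 W/m²/K.
ΔT = −F/λ = −7.1/(-0.3841) = 18.5 °C.

18.5 °C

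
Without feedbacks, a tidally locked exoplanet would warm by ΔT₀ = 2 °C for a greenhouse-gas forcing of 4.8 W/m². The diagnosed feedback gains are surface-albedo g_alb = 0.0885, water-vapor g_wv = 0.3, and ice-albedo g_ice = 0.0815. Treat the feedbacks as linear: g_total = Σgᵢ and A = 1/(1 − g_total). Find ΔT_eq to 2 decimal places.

Total gain g = 0.0885 + 0.3 + 0.0815 = 0.47.
Amplification A = 1/(1 − 0.47) = 1.887.
ΔT = 2 × 1.887 = 3.77 °C.

3.77 °C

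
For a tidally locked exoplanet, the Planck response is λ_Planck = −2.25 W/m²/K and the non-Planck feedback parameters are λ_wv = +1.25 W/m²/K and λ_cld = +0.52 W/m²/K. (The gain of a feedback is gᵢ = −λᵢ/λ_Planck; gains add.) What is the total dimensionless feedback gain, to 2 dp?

Convert to gains: g_wv = 1.25/2.25 = 0.5556; g_cld = 0.52/2.25 = 0.2311.
Total gain g = 0.7867.

0.79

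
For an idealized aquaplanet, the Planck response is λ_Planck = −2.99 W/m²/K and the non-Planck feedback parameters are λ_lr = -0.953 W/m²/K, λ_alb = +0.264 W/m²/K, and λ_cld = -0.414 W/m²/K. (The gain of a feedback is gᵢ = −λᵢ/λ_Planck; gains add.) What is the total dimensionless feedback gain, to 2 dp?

-0.37

Convert to gains: g_lr = -0.953/2.99 = -0.3187; g_alb = 0.264/2.99 = 0.08829; g_cld = -0.414/2.99 = -0.1385.
Total gain g = -0.36891.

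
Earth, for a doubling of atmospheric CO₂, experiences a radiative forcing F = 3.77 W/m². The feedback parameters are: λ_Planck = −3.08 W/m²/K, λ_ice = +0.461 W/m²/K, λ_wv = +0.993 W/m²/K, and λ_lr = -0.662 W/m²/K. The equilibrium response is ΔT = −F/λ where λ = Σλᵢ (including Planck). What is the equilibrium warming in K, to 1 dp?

1.6 K

Net feedback parameter λ = (−3.08) + (+0.461) + (+0.993) + (-0.662) = -2.288 W/m²/K.
ΔT = −F/λ = −3.77/(-2.288) = 1.6 K.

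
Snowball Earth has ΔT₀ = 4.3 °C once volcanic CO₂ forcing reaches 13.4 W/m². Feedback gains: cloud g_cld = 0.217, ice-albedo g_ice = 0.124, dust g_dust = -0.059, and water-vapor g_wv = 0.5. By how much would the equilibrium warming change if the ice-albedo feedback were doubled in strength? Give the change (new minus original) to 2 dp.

Original: g = 0.782, ΔT = 4.3/(1−0.782) = 19.7248 °C.
With doubled ice-albedo: g' = 0.906, ΔT' = 4.3/(1−0.906) = 45.7447 °C.
Change = 45.7447 − 19.7248 = 26.02 °C.

26.02 °C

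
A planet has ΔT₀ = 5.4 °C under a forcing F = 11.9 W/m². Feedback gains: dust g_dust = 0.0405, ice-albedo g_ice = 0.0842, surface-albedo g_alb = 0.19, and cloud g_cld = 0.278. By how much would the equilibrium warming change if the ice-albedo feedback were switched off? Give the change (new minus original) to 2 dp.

Original: g = 0.5927, ΔT = 5.4/(1−0.5927) = 13.2580 °C.
Without ice-albedo: g' = 0.5085, ΔT' = 5.4/(1−0.5085) = 10.9868 °C.
Change = 10.9868 − 13.2580 = -2.27 °C.

-2.27 °C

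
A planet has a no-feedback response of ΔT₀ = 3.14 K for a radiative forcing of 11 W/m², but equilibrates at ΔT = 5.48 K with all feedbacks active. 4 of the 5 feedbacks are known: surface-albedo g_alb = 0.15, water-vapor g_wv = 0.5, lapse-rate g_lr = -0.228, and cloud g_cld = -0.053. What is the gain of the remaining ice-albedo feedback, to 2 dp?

0.06

Amplification A = ΔT/ΔT₀ = 5.48/3.14 = 1.745.
Total gain g = 1 − 1/A = 1 − 1/1.745 = 0.4269.
Known gains sum to 0.15 + 0.5 − 0.228 − 0.053 = 0.369.
g_ice = 0.4269 − 0.369 = 0.06.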